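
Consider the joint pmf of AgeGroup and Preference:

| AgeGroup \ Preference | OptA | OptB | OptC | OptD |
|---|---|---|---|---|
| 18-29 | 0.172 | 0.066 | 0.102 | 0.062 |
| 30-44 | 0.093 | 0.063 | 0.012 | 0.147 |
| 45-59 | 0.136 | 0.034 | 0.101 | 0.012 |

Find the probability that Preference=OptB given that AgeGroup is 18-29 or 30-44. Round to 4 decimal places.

P(AgeGroup=18-29) = 0.172 + 0.066 + 0.102 + 0.062 = 0.402.
P(AgeGroup=30-44) = 0.093 + 0.063 + 0.012 + 0.147 = 0.315.
P(AgeGroup ∈ {18-29, 30-44}) = 0.402 + 0.315 = 0.717; P(Preference=OptB, AgeGroup ∈ {18-29, 30-44}) = 0.066 + 0.063 = 0.129.
P(Preference=OptB | AgeGroup ∈ {18-29, 30-44}) = 0.129/0.717 = 0.1799.

0.1799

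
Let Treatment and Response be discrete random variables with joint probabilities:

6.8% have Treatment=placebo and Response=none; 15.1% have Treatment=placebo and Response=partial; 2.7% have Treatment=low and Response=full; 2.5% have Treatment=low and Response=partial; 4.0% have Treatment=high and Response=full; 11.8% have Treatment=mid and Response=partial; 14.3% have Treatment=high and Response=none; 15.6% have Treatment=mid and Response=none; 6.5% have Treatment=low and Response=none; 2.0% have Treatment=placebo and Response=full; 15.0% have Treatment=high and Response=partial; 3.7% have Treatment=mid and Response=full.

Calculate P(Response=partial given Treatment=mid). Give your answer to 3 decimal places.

P(Treatment=mid) = 0.156 + 0.118 + 0.037 = 0.311.
P(Response=partial | Treatment=mid) = 0.118/0.311 = 0.379.

0.379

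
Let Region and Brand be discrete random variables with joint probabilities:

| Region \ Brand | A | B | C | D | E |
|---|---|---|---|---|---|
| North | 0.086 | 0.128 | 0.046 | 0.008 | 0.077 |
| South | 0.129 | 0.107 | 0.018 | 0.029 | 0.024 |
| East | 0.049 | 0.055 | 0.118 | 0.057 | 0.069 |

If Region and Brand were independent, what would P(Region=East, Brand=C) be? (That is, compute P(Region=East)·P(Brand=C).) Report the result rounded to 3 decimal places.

0.063

P(Region=East) = 0.049 + 0.055 + 0.118 + 0.057 + 0.069 = 0.348.
P(Brand=C) = 0.046 + 0.018 + 0.118 = 0.182.
Product: 0.348 × 0.182 = 0.063.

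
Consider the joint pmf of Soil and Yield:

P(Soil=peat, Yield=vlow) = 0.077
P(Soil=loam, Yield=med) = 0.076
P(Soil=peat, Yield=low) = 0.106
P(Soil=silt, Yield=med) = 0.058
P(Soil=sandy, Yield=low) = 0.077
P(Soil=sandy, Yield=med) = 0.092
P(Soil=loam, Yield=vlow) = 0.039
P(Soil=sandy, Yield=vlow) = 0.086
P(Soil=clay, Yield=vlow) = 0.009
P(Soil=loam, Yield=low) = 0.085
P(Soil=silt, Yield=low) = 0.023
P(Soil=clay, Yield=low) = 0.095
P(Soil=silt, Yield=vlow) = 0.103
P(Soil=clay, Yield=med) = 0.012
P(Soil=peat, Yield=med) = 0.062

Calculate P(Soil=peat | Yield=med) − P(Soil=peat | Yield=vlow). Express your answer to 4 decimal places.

-0.0386

P(Yield=med) = 0.092 + 0.076 + 0.012 + 0.058 + 0.062 = 0.300; P(Soil=peat | Yield=med) = 0.062/0.300 = 0.20667.
P(Yield=vlow) = 0.086 + 0.039 + 0.009 + 0.103 + 0.077 = 0.314; P(Soil=peat | Yield=vlow) = 0.077/0.314 = 0.24522.
Difference = -0.0386.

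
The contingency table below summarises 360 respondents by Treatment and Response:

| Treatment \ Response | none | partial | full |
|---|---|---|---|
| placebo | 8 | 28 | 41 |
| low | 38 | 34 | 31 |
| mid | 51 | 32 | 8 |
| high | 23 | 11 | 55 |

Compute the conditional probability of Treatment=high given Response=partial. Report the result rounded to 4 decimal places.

Total with Response=partial: 28 + 34 + 32 + 11 = 105.
P(Treatment=high | Response=partial) = 11/105 = 0.1048.

0.1048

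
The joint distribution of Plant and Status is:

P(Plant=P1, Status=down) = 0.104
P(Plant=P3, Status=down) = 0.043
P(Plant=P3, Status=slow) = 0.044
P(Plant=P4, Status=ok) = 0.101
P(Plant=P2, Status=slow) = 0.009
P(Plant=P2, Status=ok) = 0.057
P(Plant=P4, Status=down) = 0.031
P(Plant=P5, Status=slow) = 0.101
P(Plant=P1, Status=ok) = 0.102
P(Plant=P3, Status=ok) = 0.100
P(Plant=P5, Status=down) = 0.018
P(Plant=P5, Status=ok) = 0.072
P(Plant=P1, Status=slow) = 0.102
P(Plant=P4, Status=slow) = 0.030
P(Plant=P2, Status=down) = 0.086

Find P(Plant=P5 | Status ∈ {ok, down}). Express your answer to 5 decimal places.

0.12605

P(Status=ok) = 0.102 + 0.057 + 0.100 + 0.101 + 0.072 = 0.432.
P(Status=down) = 0.104 + 0.086 + 0.043 + 0.031 + 0.018 = 0.282.
P(Status ∈ {ok, down}) = 0.432 + 0.282 = 0.714; P(Plant=P5, Status ∈ {ok, down}) = 0.072 + 0.018 = 0.090.
P(Plant=P5 | Status ∈ {ok, down}) = 0.090/0.714 = 0.12605.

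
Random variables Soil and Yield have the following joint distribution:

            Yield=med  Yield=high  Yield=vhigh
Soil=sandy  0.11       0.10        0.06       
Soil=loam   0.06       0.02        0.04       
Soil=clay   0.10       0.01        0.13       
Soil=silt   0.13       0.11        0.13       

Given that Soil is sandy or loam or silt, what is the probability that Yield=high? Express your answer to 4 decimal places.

P(Soil=sandy) = 0.11 + 0.10 + 0.06 = 0.27.
P(Soil=loam) = 0.06 + 0.02 + 0.04 = 0.12.
P(Soil=silt) = 0.13 + 0.11 + 0.13 = 0.37.
P(Soil ∈ {sandy, loam, silt}) = 0.27 + 0.12 + 0.37 = 0.76; P(Yield=high, Soil ∈ {sandy, loam, silt}) = 0.10 + 0.02 + 0.11 = 0.23.
P(Yield=high | Soil ∈ {sandy, loam, silt}) = 0.23/0.76 = 0.3026.

0.3026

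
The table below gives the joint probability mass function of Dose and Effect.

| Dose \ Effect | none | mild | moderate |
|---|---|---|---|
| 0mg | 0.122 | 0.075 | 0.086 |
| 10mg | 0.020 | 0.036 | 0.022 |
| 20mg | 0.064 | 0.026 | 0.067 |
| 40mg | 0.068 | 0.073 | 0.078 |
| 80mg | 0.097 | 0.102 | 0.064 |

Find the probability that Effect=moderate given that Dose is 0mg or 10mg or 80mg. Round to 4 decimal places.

P(Dose=0mg) = 0.122 + 0.075 + 0.086 = 0.283.
P(Dose=10mg) = 0.020 + 0.036 + 0.022 = 0.078.
P(Dose=80mg) = 0.097 + 0.102 + 0.064 = 0.263.
P(Dose ∈ {0mg, 10mg, 80mg}) = 0.283 + 0.078 + 0.263 = 0.624; P(Effect=moderate, Dose ∈ {0mg, 10mg, 80mg}) = 0.086 + 0.022 + 0.064 = 0.172.
P(Effect=moderate | Dose ∈ {0mg, 10mg, 80mg}) = 0.172/0.624 = 0.2756.

0.2756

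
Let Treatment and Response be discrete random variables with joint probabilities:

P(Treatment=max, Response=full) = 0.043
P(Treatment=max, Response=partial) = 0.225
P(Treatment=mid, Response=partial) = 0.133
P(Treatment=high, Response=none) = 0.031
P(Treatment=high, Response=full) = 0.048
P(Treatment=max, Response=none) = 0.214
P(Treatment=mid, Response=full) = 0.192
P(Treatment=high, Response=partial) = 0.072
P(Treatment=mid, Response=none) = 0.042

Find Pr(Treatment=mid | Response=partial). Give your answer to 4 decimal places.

0.3093

P(Response=partial) = 0.133 + 0.072 + 0.225 = 0.430.
P(Treatment=mid | Response=partial) = 0.133/0.430 = 0.3093.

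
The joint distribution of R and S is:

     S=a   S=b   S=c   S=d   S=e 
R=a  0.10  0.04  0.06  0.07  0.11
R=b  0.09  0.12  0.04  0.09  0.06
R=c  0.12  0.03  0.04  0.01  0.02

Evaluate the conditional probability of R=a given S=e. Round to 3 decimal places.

0.579

P(S=e) = 0.11 + 0.06 + 0.02 = 0.19.
P(R=a | S=e) = 0.11/0.19 = 0.579.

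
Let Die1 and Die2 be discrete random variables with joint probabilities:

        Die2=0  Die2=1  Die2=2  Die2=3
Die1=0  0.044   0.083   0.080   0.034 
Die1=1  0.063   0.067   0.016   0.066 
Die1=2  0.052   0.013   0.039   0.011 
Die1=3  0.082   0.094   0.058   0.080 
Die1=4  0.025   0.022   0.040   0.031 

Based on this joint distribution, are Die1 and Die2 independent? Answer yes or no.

P(Die1=1) = 0.212 and P(Die2=2) = 0.233, so their product is 0.04940, but P(Die1=1, Die2=2) = 0.016. Since these differ, Die1 and Die2 are not independent.

no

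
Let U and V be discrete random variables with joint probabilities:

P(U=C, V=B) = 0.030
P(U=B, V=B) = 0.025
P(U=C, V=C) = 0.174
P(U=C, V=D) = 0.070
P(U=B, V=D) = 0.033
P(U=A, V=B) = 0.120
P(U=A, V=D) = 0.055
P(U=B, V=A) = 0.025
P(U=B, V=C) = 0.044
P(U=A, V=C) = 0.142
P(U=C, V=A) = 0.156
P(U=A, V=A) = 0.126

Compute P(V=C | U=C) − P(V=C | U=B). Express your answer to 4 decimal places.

P(U=C) = 0.156 + 0.030 + 0.174 + 0.070 = 0.430; P(V=C | U=C) = 0.174/0.430 = 0.40465.
P(U=B) = 0.025 + 0.025 + 0.044 + 0.033 = 0.127; P(V=C | U=B) = 0.044/0.127 = 0.34646.
Difference = 0.0582.

0.0582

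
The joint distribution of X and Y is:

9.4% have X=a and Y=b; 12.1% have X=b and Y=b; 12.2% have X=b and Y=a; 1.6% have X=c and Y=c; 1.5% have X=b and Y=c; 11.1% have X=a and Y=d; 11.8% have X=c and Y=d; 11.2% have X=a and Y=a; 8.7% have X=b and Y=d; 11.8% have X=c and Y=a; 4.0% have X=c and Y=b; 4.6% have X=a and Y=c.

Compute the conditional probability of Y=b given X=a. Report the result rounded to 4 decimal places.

0.2590

P(X=a) = 0.112 + 0.094 + 0.046 + 0.111 = 0.363.
P(Y=b | X=a) = 0.094/0.363 = 0.2590.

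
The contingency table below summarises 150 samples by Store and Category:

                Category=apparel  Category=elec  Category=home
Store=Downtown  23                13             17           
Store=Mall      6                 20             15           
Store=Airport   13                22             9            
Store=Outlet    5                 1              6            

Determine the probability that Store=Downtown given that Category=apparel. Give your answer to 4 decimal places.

0.4894

Total with Category=apparel: 23 + 6 + 13 + 5 = 47.
P(Store=Downtown | Category=apparel) = 23/47 = 0.4894.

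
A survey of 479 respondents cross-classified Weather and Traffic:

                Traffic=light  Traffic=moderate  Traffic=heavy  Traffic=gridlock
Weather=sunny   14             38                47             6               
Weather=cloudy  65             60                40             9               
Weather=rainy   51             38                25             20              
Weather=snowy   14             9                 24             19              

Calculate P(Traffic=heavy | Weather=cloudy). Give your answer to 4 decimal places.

0.2299

Total with Weather=cloudy: 65 + 60 + 40 + 9 = 174.
P(Traffic=heavy | Weather=cloudy) = 40/174 = 0.2299.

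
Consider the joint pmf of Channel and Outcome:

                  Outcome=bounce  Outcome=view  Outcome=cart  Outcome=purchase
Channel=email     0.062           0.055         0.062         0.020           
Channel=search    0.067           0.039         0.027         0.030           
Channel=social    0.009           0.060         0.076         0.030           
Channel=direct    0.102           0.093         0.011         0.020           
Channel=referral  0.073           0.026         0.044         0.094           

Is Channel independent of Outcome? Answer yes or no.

P(Channel=referral) = 0.237 and P(Outcome=purchase) = 0.194, so their product is 0.04598, but P(Channel=referral, Outcome=purchase) = 0.094. Since these differ, Channel and Outcome are not independent.

no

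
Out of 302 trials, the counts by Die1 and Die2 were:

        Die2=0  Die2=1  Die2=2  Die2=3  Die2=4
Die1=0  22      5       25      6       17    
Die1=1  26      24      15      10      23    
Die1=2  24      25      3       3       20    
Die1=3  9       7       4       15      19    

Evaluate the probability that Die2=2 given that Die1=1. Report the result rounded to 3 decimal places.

Total with Die1=1: 26 + 24 + 15 + 10 + 23 = 98.
P(Die2=2 | Die1=1) = 15/98 = 0.153.

0.153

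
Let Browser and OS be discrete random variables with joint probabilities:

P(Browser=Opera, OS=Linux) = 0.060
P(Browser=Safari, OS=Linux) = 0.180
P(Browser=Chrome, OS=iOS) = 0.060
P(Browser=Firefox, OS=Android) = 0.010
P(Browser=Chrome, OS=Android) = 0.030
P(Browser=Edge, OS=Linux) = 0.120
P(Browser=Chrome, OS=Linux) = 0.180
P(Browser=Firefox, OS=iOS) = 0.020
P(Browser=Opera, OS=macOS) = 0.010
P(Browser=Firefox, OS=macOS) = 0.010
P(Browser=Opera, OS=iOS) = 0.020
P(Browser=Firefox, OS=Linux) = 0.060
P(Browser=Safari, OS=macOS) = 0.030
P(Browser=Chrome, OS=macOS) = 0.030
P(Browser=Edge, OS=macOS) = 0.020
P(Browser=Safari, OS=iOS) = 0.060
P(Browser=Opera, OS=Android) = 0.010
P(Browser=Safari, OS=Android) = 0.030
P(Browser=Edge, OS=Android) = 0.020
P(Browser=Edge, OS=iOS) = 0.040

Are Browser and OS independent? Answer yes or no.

Every cell satisfies P(Browser,OS) = P(Browser)·P(OS). For instance P(Browser=Opera) = 0.100, P(OS=Android) = 0.100, and 0.100×0.100 = 0.010 matches the joint entry. So Browser and OS are independent.

yes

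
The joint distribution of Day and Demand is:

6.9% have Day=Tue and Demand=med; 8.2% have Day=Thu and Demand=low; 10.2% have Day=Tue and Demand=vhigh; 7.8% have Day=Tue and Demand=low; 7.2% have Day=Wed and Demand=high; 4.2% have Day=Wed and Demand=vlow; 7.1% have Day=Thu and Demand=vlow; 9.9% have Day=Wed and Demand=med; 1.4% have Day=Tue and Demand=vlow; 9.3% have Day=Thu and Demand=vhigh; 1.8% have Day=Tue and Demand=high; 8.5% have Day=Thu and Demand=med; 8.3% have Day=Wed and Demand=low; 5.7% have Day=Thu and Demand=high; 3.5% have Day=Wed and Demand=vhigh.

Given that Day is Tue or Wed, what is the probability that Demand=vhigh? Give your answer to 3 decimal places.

P(Day=Tue) = 0.014 + 0.078 + 0.069 + 0.018 + 0.102 = 0.281.
P(Day=Wed) = 0.042 + 0.083 + 0.099 + 0.072 + 0.035 = 0.331.
P(Day ∈ {Tue, Wed}) = 0.281 + 0.331 = 0.612; P(Demand=vhigh, Day ∈ {Tue, Wed}) = 0.102 + 0.035 = 0.137.
P(Demand=vhigh | Day ∈ {Tue, Wed}) = 0.137/0.612 = 0.224.

0.224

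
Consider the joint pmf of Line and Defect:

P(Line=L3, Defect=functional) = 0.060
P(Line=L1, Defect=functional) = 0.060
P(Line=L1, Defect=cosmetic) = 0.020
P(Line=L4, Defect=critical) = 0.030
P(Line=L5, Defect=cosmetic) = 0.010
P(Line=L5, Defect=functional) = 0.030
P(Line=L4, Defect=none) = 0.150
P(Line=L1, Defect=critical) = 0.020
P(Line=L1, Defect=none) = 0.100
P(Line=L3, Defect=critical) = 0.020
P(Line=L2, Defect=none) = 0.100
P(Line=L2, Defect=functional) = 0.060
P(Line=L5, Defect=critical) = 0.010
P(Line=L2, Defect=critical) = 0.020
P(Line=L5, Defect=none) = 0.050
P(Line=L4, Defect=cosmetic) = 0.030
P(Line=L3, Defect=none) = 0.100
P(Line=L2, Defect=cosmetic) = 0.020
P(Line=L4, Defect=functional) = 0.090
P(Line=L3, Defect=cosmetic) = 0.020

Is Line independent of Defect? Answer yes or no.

Every cell satisfies P(Line,Defect) = P(Line)·P(Defect). For instance P(Line=L5) = 0.100, P(Defect=cosmetic) = 0.100, and 0.100×0.100 = 0.010 matches the joint entry. So Line and Defect are independent.

yes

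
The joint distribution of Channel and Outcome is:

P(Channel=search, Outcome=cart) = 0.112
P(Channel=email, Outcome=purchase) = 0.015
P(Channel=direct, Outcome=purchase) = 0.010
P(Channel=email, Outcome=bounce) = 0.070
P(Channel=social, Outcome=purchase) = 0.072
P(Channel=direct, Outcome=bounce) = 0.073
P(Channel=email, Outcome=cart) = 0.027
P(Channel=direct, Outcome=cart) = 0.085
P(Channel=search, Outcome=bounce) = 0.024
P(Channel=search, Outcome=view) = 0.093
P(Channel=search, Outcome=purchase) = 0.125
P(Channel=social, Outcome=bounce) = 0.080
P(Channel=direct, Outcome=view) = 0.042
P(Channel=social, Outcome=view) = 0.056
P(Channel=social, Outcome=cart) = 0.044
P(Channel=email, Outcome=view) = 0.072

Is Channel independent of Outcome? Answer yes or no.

no

P(Channel=search) = 0.354 and P(Outcome=bounce) = 0.247, so their product is 0.08744, but P(Channel=search, Outcome=bounce) = 0.024. Since these differ, Channel and Outcome are not independent.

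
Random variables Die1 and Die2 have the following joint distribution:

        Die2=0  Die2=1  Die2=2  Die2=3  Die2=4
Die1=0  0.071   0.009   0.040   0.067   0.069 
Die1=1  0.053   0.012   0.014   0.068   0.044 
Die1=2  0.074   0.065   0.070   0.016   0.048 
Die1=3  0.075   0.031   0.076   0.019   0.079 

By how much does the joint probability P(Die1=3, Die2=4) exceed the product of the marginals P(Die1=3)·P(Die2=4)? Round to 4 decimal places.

0.0118

P(Die1=3) = 0.075 + 0.031 + 0.076 + 0.019 + 0.079 = 0.280.
P(Die2=4) = 0.069 + 0.044 + 0.048 + 0.079 = 0.240.
P(Die1=3, Die2=4) − P(Die1=3)P(Die2=4) = 0.079 − 0.280×0.240 = 0.0118.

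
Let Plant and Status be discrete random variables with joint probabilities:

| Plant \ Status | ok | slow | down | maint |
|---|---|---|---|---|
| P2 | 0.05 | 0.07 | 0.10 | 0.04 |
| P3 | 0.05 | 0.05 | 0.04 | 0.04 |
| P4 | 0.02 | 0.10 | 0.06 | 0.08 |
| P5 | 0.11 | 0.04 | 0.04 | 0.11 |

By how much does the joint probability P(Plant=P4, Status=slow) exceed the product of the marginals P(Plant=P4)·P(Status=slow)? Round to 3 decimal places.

0.032

P(Plant=P4) = 0.02 + 0.10 + 0.06 + 0.08 = 0.26.
P(Status=slow) = 0.07 + 0.05 + 0.10 + 0.04 = 0.26.
P(Plant=P4, Status=slow) − P(Plant=P4)P(Status=slow) = 0.10 − 0.26×0.26 = 0.032.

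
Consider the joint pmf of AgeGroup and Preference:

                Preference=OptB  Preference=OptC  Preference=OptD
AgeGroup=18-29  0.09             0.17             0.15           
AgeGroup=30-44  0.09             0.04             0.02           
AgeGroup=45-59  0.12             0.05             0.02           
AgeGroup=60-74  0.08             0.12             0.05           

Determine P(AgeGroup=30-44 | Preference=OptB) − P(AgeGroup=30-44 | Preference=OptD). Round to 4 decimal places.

0.1535

P(Preference=OptB) = 0.09 + 0.09 + 0.12 + 0.08 = 0.38; P(AgeGroup=30-44 | Preference=OptB) = 0.09/0.38 = 0.23684.
P(Preference=OptD) = 0.15 + 0.02 + 0.02 + 0.05 = 0.24; P(AgeGroup=30-44 | Preference=OptD) = 0.02/0.24 = 0.08333.
Difference = 0.1535.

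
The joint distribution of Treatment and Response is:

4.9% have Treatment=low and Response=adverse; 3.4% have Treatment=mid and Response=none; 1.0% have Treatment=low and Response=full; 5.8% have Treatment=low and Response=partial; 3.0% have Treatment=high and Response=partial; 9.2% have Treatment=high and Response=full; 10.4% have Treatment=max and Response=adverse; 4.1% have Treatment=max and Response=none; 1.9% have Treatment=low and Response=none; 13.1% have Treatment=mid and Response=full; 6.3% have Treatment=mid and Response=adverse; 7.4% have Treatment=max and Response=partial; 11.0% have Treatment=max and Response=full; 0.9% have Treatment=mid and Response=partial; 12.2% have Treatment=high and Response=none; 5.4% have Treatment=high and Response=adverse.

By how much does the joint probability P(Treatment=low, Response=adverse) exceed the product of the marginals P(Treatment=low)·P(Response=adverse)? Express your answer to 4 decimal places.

0.0123

P(Treatment=low) = 0.019 + 0.058 + 0.010 + 0.049 = 0.136.
P(Response=adverse) = 0.049 + 0.063 + 0.054 + 0.104 = 0.270.
P(Treatment=low, Response=adverse) − P(Treatment=low)P(Response=adverse) = 0.049 − 0.136×0.270 = 0.0123.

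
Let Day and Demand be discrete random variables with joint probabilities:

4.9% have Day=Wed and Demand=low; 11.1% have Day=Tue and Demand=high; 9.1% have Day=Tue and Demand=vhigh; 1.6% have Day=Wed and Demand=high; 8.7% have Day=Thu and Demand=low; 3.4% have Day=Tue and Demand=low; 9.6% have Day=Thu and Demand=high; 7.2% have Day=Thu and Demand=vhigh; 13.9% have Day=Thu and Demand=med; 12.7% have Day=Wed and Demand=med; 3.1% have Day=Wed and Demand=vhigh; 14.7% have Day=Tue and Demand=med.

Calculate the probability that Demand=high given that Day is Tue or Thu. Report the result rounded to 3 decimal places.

0.266

P(Day=Tue) = 0.034 + 0.147 + 0.111 + 0.091 = 0.383.
P(Day=Thu) = 0.087 + 0.139 + 0.096 + 0.072 = 0.394.
P(Day ∈ {Tue, Thu}) = 0.383 + 0.394 = 0.777; P(Demand=high, Day ∈ {Tue, Thu}) = 0.111 + 0.096 = 0.207.
P(Demand=high | Day ∈ {Tue, Thu}) = 0.207/0.777 = 0.266.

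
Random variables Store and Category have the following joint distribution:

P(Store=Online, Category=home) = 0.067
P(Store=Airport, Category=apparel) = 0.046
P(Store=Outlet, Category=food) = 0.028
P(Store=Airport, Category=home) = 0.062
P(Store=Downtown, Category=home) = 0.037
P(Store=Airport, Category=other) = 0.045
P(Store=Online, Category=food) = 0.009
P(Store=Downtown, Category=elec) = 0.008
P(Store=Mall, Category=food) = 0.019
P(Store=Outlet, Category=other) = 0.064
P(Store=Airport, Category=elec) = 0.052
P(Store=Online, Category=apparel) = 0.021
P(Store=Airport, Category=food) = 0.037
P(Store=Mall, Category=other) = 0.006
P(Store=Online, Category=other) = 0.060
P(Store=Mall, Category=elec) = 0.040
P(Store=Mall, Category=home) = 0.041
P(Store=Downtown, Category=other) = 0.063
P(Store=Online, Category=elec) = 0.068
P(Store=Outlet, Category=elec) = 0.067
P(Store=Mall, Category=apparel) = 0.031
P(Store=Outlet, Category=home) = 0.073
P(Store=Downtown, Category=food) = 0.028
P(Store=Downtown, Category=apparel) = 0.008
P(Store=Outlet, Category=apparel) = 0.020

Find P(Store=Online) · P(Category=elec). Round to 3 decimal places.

0.053

P(Store=Online) = 0.009 + 0.021 + 0.068 + 0.067 + 0.060 = 0.225.
P(Category=elec) = 0.008 + 0.040 + 0.052 + 0.067 + 0.068 = 0.235.
Product: 0.225 × 0.235 = 0.053.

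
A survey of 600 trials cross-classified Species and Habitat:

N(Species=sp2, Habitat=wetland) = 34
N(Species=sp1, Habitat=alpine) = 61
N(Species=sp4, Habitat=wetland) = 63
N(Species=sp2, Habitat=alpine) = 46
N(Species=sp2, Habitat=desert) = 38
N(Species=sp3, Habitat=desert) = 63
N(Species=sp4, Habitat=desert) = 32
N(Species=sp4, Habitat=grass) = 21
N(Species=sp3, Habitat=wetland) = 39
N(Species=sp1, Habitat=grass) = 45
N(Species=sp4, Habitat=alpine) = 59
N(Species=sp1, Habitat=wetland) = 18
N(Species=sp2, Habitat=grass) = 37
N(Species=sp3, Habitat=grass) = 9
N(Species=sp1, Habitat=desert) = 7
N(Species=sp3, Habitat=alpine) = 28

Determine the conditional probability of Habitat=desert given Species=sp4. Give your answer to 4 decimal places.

0.1829

Total with Species=sp4: 21 + 63 + 32 + 59 = 175.
P(Habitat=desert | Species=sp4) = 32/175 = 0.1829.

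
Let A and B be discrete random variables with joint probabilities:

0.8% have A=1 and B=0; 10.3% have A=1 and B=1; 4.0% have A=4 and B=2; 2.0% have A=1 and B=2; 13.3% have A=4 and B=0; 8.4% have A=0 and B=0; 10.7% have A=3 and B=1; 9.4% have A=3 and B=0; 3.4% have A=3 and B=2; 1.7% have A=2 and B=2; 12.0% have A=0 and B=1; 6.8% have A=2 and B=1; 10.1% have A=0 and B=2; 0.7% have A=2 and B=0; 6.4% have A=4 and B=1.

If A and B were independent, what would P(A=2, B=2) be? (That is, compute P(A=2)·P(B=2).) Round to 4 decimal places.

0.0195

P(A=2) = 0.007 + 0.068 + 0.017 = 0.092.
P(B=2) = 0.101 + 0.020 + 0.017 + 0.034 + 0.040 = 0.212.
Product: 0.092 × 0.212 = 0.0195.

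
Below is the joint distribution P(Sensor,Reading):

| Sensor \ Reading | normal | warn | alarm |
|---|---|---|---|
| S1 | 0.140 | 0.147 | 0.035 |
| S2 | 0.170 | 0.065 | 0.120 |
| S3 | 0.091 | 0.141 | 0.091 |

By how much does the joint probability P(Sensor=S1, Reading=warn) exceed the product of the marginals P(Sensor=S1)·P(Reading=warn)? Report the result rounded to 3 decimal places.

0.033

P(Sensor=S1) = 0.140 + 0.147 + 0.035 = 0.322.
P(Reading=warn) = 0.147 + 0.065 + 0.141 = 0.353.
P(Sensor=S1, Reading=warn) − P(Sensor=S1)P(Reading=warn) = 0.147 − 0.322×0.353 = 0.033.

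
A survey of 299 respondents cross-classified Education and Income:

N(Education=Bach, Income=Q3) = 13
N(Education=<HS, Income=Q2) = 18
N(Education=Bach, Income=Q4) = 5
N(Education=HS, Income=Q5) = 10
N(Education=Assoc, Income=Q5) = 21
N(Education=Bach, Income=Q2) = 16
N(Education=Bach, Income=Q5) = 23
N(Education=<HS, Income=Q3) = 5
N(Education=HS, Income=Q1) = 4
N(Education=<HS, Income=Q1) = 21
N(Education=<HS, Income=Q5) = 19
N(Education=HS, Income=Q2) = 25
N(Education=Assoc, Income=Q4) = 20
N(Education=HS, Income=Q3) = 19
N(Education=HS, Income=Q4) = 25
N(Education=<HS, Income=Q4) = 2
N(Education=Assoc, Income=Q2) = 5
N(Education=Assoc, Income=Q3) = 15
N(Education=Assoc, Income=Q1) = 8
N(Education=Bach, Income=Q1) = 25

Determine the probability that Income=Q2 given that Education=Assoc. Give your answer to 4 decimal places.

Total with Education=Assoc: 8 + 5 + 15 + 20 + 21 = 69.
P(Income=Q2 | Education=Assoc) = 5/69 = 0.0725.

0.0725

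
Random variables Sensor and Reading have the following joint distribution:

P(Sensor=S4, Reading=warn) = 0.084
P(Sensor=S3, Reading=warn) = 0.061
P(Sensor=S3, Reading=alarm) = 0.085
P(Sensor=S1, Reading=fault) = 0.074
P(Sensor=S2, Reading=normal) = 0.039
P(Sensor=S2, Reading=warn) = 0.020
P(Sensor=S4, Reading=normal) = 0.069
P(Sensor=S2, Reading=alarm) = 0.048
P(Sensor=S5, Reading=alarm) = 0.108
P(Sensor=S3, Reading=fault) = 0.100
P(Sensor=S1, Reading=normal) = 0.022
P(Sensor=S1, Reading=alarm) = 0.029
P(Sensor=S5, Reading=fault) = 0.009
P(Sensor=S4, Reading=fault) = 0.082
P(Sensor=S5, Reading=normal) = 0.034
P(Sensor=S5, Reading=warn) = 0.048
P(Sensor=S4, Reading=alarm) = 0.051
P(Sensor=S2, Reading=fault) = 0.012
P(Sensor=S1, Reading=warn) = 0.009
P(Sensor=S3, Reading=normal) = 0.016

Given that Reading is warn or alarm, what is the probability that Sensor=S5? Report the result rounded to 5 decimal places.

P(Reading=warn) = 0.009 + 0.020 + 0.061 + 0.084 + 0.048 = 0.222.
P(Reading=alarm) = 0.029 + 0.048 + 0.085 + 0.051 + 0.108 = 0.321.
P(Reading ∈ {warn, alarm}) = 0.222 + 0.321 = 0.543; P(Sensor=S5, Reading ∈ {warn, alarm}) = 0.048 + 0.108 = 0.156.
P(Sensor=S5 | Reading ∈ {warn, alarm}) = 0.156/0.543 = 0.28729.

0.28729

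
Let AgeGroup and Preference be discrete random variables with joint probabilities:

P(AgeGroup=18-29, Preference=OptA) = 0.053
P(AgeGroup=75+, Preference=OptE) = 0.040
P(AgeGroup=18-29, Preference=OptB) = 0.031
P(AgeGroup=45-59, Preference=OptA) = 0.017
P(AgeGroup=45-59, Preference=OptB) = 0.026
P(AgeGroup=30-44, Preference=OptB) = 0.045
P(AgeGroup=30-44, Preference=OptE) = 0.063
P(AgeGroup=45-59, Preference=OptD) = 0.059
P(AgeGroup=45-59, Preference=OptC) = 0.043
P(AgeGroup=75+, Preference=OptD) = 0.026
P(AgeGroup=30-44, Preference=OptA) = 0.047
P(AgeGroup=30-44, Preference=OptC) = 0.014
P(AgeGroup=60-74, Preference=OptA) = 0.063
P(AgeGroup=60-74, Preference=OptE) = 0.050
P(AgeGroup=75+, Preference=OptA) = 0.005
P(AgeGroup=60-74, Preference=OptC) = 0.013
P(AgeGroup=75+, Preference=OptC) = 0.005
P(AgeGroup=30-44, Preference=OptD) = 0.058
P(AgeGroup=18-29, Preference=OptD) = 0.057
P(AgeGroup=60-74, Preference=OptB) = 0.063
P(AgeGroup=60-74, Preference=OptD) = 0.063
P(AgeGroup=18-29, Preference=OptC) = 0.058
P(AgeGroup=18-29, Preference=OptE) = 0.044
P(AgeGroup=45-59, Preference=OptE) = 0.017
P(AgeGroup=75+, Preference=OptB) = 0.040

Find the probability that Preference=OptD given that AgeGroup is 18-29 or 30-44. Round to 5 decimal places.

P(AgeGroup=18-29) = 0.053 + 0.031 + 0.058 + 0.057 + 0.044 = 0.243.
P(AgeGroup=30-44) = 0.047 + 0.045 + 0.014 + 0.058 + 0.063 = 0.227.
P(AgeGroup ∈ {18-29, 30-44}) = 0.243 + 0.227 = 0.470; P(Preference=OptD, AgeGroup ∈ {18-29, 30-44}) = 0.057 + 0.058 = 0.115.
P(Preference=OptD | AgeGroup ∈ {18-29, 30-44}) = 0.115/0.470 = 0.24468.

0.24468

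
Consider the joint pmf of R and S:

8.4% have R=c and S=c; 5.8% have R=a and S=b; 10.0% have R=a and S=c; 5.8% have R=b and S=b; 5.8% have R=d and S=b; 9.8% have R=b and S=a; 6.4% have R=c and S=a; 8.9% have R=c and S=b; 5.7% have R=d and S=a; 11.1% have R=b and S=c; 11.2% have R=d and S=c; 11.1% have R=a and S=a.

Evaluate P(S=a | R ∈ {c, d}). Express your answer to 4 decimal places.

0.2608

P(R=c) = 0.064 + 0.089 + 0.084 = 0.237.
P(R=d) = 0.057 + 0.058 + 0.112 = 0.227.
P(R ∈ {c, d}) = 0.237 + 0.227 = 0.464; P(S=a, R ∈ {c, d}) = 0.064 + 0.057 = 0.121.
P(S=a | R ∈ {c, d}) = 0.121/0.464 = 0.2608.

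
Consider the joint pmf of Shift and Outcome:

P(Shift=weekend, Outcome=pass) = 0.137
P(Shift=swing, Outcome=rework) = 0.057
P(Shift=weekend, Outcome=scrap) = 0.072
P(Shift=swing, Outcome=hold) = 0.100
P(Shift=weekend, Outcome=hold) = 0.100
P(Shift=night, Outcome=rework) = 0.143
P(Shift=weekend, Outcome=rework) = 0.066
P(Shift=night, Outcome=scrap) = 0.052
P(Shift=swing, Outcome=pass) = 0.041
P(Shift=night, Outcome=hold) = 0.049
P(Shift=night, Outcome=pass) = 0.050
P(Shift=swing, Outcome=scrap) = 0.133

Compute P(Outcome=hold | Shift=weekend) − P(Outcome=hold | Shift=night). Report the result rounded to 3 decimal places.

0.100

P(Shift=weekend) = 0.137 + 0.066 + 0.072 + 0.100 = 0.375; P(Outcome=hold | Shift=weekend) = 0.100/0.375 = 0.2667.
P(Shift=night) = 0.050 + 0.143 + 0.052 + 0.049 = 0.294; P(Outcome=hold | Shift=night) = 0.049/0.294 = 0.1667.
Difference = 0.100.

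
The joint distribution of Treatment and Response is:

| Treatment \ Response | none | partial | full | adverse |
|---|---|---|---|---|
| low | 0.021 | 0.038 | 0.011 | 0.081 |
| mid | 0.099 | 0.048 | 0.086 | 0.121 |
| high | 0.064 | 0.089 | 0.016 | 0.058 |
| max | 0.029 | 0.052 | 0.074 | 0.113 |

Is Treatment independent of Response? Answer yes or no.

P(Treatment=high) = 0.227 and P(Response=partial) = 0.227, so their product is 0.05153, but P(Treatment=high, Response=partial) = 0.089. Since these differ, Treatment and Response are not independent.

no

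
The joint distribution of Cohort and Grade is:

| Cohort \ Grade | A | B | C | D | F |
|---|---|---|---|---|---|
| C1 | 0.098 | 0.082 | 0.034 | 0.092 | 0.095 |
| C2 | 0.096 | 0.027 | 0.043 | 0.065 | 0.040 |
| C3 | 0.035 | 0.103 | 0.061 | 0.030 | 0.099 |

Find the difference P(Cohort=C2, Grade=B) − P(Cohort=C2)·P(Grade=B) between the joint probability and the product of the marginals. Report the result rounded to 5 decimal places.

-0.03045

P(Cohort=C2) = 0.096 + 0.027 + 0.043 + 0.065 + 0.040 = 0.271.
P(Grade=B) = 0.082 + 0.027 + 0.103 = 0.212.
P(Cohort=C2, Grade=B) − P(Cohort=C2)P(Grade=B) = 0.027 − 0.271×0.212 = -0.03045.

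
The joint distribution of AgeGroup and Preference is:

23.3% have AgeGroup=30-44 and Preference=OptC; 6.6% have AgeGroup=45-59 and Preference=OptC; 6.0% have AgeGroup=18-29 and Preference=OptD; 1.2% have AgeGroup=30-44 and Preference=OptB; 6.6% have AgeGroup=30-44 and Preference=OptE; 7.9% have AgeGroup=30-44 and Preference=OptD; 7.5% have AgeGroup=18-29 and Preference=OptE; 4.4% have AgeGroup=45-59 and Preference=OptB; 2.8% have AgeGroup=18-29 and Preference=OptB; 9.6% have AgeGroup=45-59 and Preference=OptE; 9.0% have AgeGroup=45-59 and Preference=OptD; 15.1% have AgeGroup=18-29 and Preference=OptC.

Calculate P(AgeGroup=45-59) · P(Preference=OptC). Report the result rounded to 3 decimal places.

0.133

P(AgeGroup=45-59) = 0.044 + 0.066 + 0.090 + 0.096 = 0.296.
P(Preference=OptC) = 0.151 + 0.233 + 0.066 = 0.450.
Product: 0.296 × 0.450 = 0.133.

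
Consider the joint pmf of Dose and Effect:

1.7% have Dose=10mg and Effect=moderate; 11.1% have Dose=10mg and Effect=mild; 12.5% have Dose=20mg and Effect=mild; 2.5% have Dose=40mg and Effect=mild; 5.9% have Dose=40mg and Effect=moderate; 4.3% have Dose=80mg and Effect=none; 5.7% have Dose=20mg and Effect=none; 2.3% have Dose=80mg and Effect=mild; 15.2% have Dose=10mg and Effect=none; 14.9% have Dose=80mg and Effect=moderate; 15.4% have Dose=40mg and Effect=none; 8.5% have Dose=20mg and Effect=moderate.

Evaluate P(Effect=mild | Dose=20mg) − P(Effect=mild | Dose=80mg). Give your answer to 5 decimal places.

0.36119

P(Dose=20mg) = 0.057 + 0.125 + 0.085 = 0.267; P(Effect=mild | Dose=20mg) = 0.125/0.267 = 0.468165.
P(Dose=80mg) = 0.043 + 0.023 + 0.149 = 0.215; P(Effect=mild | Dose=80mg) = 0.023/0.215 = 0.106977.
Difference = 0.36119.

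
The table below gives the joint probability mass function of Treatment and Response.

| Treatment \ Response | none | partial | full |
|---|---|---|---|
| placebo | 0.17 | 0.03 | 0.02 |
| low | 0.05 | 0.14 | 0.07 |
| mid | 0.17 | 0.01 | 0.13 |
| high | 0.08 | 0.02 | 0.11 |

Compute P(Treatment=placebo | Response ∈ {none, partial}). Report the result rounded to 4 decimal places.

P(Response=none) = 0.17 + 0.05 + 0.17 + 0.08 = 0.47.
P(Response=partial) = 0.03 + 0.14 + 0.01 + 0.02 = 0.20.
P(Response ∈ {none, partial}) = 0.47 + 0.20 = 0.67; P(Treatment=placebo, Response ∈ {none, partial}) = 0.17 + 0.03 = 0.20.
P(Treatment=placebo | Response ∈ {none, partial}) = 0.20/0.67 = 0.2985.

0.2985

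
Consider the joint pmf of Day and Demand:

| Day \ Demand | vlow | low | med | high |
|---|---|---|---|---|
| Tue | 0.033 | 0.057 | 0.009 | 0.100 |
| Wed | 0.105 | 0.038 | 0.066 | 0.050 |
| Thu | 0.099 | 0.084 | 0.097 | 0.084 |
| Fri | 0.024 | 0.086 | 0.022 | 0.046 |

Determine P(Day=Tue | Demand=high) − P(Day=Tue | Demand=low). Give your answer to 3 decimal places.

P(Demand=high) = 0.100 + 0.050 + 0.084 + 0.046 = 0.280; P(Day=Tue | Demand=high) = 0.100/0.280 = 0.3571.
P(Demand=low) = 0.057 + 0.038 + 0.084 + 0.086 = 0.265; P(Day=Tue | Demand=low) = 0.057/0.265 = 0.2151.
Difference = 0.142.

0.142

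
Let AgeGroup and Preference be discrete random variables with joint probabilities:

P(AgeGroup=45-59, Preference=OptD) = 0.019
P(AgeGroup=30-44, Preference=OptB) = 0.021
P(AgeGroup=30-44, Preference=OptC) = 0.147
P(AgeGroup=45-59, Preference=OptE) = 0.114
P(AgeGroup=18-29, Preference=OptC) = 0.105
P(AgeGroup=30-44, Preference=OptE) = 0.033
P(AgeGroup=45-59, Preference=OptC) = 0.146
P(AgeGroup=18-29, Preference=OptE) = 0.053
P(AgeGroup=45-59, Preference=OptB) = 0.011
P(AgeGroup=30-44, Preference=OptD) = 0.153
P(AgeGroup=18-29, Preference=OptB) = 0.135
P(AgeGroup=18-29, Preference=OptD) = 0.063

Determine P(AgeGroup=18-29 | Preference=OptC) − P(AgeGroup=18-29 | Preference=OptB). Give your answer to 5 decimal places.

-0.54456

P(Preference=OptC) = 0.105 + 0.147 + 0.146 = 0.398; P(AgeGroup=18-29 | Preference=OptC) = 0.105/0.398 = 0.263819.
P(Preference=OptB) = 0.135 + 0.021 + 0.011 = 0.167; P(AgeGroup=18-29 | Preference=OptB) = 0.135/0.167 = 0.808383.
Difference = -0.54456.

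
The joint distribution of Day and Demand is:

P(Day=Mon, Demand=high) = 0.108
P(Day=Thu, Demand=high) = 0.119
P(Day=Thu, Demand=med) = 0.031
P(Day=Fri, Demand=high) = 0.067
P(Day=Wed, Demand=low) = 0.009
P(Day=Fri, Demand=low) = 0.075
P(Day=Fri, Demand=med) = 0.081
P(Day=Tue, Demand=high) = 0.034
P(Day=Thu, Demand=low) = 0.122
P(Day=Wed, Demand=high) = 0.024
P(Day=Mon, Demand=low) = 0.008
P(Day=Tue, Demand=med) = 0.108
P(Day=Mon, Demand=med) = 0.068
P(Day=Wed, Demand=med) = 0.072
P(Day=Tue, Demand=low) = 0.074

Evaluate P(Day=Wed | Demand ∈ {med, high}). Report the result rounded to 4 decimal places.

P(Demand=med) = 0.068 + 0.108 + 0.072 + 0.031 + 0.081 = 0.360.
P(Demand=high) = 0.108 + 0.034 + 0.024 + 0.119 + 0.067 = 0.352.
P(Demand ∈ {med, high}) = 0.360 + 0.352 = 0.712; P(Day=Wed, Demand ∈ {med, high}) = 0.072 + 0.024 = 0.096.
P(Day=Wed | Demand ∈ {med, high}) = 0.096/0.712 = 0.1348.

0.1348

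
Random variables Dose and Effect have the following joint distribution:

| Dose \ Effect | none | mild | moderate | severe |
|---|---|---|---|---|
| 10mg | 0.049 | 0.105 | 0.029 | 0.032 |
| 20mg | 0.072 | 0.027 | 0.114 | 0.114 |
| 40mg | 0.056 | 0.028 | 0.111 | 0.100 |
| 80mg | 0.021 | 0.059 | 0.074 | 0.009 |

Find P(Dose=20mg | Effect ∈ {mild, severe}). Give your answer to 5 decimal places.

0.29747

P(Effect=mild) = 0.105 + 0.027 + 0.028 + 0.059 = 0.219.
P(Effect=severe) = 0.032 + 0.114 + 0.100 + 0.009 = 0.255.
P(Effect ∈ {mild, severe}) = 0.219 + 0.255 = 0.474; P(Dose=20mg, Effect ∈ {mild, severe}) = 0.027 + 0.114 = 0.141.
P(Dose=20mg | Effect ∈ {mild, severe}) = 0.141/0.474 = 0.29747.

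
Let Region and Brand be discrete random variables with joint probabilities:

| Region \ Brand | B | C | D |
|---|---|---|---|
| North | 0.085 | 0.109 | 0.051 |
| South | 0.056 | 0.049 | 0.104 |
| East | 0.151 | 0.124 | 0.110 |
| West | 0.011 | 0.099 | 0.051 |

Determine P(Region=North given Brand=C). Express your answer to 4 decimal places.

0.2861

P(Brand=C) = 0.109 + 0.049 + 0.124 + 0.099 = 0.381.
P(Region=North | Brand=C) = 0.109/0.381 = 0.2861.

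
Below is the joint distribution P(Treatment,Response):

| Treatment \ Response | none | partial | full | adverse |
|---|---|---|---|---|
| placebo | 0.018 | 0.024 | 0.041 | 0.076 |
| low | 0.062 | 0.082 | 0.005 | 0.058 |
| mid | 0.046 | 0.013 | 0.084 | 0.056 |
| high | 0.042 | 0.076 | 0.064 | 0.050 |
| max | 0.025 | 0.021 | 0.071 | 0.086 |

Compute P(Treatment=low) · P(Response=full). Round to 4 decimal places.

0.0549

P(Treatment=low) = 0.062 + 0.082 + 0.005 + 0.058 = 0.207.
P(Response=full) = 0.041 + 0.005 + 0.084 + 0.064 + 0.071 = 0.265.
Product: 0.207 × 0.265 = 0.0549.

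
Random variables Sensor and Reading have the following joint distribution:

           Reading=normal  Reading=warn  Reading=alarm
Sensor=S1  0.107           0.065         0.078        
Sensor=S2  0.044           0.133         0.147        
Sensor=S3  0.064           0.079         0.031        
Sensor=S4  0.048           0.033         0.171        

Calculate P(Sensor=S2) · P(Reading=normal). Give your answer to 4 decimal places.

0.0852

P(Sensor=S2) = 0.044 + 0.133 + 0.147 = 0.324.
P(Reading=normal) = 0.107 + 0.044 + 0.064 + 0.048 = 0.263.
Product: 0.324 × 0.263 = 0.0852.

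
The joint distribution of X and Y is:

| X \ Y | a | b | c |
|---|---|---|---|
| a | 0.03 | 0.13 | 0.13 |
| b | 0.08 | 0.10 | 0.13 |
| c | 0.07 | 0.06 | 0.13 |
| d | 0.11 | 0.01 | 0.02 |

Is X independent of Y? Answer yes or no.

P(X=d) = 0.14 and P(Y=a) = 0.29, so their product is 0.0406, but P(X=d, Y=a) = 0.11. Since these differ, X and Y are not independent.

no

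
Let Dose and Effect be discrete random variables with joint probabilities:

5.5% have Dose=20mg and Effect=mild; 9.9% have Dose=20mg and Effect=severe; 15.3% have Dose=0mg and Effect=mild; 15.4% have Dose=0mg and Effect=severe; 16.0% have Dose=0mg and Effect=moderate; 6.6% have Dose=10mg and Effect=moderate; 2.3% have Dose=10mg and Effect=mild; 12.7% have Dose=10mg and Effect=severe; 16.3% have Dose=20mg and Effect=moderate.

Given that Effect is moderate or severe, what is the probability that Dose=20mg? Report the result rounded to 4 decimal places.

0.3407

P(Effect=moderate) = 0.160 + 0.066 + 0.163 = 0.389.
P(Effect=severe) = 0.154 + 0.127 + 0.099 = 0.380.
P(Effect ∈ {moderate, severe}) = 0.389 + 0.380 = 0.769; P(Dose=20mg, Effect ∈ {moderate, severe}) = 0.163 + 0.099 = 0.262.
P(Dose=20mg | Effect ∈ {moderate, severe}) = 0.262/0.769 = 0.3407.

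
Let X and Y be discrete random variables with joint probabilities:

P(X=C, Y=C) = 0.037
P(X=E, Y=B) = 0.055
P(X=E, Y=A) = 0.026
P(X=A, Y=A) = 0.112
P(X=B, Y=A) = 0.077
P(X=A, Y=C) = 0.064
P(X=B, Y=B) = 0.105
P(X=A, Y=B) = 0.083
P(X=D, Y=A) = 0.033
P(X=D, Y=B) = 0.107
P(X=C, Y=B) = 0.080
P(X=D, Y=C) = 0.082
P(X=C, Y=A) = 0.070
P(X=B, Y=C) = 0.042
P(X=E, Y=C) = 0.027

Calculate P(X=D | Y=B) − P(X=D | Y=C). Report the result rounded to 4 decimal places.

P(Y=B) = 0.083 + 0.105 + 0.080 + 0.107 + 0.055 = 0.430; P(X=D | Y=B) = 0.107/0.430 = 0.24884.
P(Y=C) = 0.064 + 0.042 + 0.037 + 0.082 + 0.027 = 0.252; P(X=D | Y=C) = 0.082/0.252 = 0.32540.
Difference = -0.0766.

-0.0766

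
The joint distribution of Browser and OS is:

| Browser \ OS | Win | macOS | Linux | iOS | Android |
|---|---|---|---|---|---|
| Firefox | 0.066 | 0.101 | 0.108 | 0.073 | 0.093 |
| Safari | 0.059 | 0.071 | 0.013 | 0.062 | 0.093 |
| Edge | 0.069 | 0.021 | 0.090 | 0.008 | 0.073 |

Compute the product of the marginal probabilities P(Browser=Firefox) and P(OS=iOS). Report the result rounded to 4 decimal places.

0.0631

P(Browser=Firefox) = 0.066 + 0.101 + 0.108 + 0.073 + 0.093 = 0.441.
P(OS=iOS) = 0.073 + 0.062 + 0.008 = 0.143.
Product: 0.441 × 0.143 = 0.0631.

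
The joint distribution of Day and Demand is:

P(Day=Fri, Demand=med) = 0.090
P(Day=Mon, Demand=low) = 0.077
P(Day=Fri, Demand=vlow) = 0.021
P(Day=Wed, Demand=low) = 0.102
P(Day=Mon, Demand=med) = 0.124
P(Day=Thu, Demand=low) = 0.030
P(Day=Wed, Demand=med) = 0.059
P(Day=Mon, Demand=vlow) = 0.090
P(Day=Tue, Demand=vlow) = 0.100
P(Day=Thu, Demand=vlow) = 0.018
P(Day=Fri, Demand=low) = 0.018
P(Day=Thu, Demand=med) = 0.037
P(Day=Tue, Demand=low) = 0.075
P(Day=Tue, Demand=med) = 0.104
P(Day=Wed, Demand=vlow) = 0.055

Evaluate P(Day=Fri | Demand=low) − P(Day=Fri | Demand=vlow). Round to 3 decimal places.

P(Demand=low) = 0.077 + 0.075 + 0.102 + 0.030 + 0.018 = 0.302; P(Day=Fri | Demand=low) = 0.018/0.302 = 0.0596.
P(Demand=vlow) = 0.090 + 0.100 + 0.055 + 0.018 + 0.021 = 0.284; P(Day=Fri | Demand=vlow) = 0.021/0.284 = 0.0739.
Difference = -0.014.

-0.014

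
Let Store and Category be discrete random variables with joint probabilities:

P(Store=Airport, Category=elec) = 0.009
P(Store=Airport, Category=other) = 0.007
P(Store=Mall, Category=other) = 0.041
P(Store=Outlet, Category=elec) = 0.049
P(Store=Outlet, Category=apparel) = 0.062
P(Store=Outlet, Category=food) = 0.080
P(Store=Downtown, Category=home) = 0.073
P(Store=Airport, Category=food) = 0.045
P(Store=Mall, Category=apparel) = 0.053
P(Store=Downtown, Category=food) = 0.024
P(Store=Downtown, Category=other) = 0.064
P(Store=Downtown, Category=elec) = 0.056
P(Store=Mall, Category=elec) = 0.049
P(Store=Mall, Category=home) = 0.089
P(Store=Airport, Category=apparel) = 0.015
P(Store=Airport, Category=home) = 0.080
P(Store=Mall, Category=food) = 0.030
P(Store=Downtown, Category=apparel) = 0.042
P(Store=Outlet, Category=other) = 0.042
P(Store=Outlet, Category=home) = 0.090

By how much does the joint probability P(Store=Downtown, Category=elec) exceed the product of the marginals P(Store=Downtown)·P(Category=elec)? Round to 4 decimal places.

P(Store=Downtown) = 0.024 + 0.042 + 0.056 + 0.073 + 0.064 = 0.259.
P(Category=elec) = 0.056 + 0.049 + 0.009 + 0.049 = 0.163.
P(Store=Downtown, Category=elec) − P(Store=Downtown)P(Category=elec) = 0.056 − 0.259×0.163 = 0.0138.

0.0138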